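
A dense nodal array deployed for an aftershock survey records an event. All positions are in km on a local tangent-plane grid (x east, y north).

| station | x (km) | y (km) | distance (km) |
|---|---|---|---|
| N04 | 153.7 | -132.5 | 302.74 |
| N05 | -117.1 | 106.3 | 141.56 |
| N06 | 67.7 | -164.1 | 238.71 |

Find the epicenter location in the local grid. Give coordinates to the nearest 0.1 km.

Circle about each station: (x − 153.7)² + (y + 132.5)² = 302.74²; (x + 117.1)² + (y − 106.3)² = 141.56²; (x − 67.7)² + (y + 164.1)² = 238.71².
Subtracting the N04 equation from the N05 and N06 equations removes the quadratic terms:
-541.6 x + 477.6 y = 55444.43
-172.0 x − 63.2 y = 25001.20
Solving the 2×2 system: x ≈ -132.7, y ≈ -34.4 km.

(-132.7, -34.4)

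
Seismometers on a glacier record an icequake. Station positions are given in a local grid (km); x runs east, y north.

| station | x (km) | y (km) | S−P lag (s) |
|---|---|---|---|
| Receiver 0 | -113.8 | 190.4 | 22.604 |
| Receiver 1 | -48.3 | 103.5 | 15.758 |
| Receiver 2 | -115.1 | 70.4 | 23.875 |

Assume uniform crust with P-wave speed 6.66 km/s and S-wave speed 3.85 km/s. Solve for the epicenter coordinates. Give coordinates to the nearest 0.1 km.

88.2 km east, 148.7 km north

Distance from S−P lag: d = Δt · v_P v_S / (v_P − v_S) = Δt · (6.66·3.85)/(6.66−3.85) ≈ 9.1249·Δt.
So d_Receiver 0 = 206.26, d_Receiver 1 = 143.79, d_Receiver 2 = 217.86 km.
Circle about each station: (x + 113.8)² + (y − 190.4)² = 206.26²; (x + 48.3)² + (y − 103.5)² = 143.79²; (x + 115.1)² + (y − 70.4)² = 217.86².
Subtracting the Receiver 0 equation from the Receiver 1 and Receiver 2 equations removes the quadratic terms:
131.0 x − 173.8 y = -14289.84
-2.6 x − 240.0 y = -35918.22
Solving the 2×2 system: x ≈ 88.2, y ≈ 148.7 km.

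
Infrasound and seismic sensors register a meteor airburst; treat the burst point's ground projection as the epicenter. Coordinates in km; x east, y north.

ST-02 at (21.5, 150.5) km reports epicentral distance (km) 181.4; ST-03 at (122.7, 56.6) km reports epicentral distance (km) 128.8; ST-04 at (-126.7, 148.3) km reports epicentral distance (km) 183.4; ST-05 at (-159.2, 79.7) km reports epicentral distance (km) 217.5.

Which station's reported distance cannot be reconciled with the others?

ST-04

Solve using three stations at a time. Using ST-02, ST-03, ST-05 (subtract circle equations pairwise → linear system) gives (x, y) ≈ (28.1, -30.7).
Distances from that point to each station vs reported:
  ST-02: calculated 181.3 vs reported 181.4 → residual 0.1 km
  ST-03: calculated 128.7 vs reported 128.8 → residual 0.1 km
  ST-04: calculated 236.7 vs reported 183.4 → residual 53.3 km
  ST-05: calculated 217.5 vs reported 217.5 → residual 0.0 km
ST-02, ST-03, ST-05 are mutually consistent (residuals ≈ 0); ST-04 is off by 53.3 km.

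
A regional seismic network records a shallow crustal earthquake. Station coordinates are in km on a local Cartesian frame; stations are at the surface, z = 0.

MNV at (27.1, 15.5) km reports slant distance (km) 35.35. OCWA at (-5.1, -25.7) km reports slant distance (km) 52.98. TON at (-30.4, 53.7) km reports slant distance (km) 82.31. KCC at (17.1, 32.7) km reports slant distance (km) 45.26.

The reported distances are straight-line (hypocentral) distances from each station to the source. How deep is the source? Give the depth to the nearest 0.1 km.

z ≈ 32.9 km

Each station gives a sphere (x−x_i)² + (y−y_i)² + z² = d_i² (stations at z=0).
Subtracting the MNV sphere from OCWA and TON: z² cancels, leaving linear equations in x and y:
-64.4 x − 82.4 y = -1845.42
-115.0 x + 76.4 y = -2692.12
Solving: x ≈ 25.203, y ≈ 2.699 km (keep extra digits for the depth step; rounded: 25.2, 2.7).
Then from the MNV sphere: z² = 35.35² − (x − 27.1)² − (y − 15.5)² with x = 25.203, y = 2.699, so z ≈ 32.896 ≈ 32.9 km.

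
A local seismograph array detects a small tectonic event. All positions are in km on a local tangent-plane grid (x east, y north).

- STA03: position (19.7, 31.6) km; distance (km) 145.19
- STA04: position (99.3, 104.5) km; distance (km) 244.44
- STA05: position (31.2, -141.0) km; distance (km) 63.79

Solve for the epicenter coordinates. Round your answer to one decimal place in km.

Circle about each station: (x − 19.7)² + (y − 31.6)² = 145.19²; (x − 99.3)² + (y − 104.5)² = 244.44²; (x − 31.2)² + (y + 141.0)² = 63.79².
Subtracting the STA03 equation from the STA04 and STA05 equations removes the quadratic terms:
159.2 x + 145.8 y = -19276.69
23.0 x − 345.2 y = 36478.76
Solving the 2×2 system: x ≈ -22.9, y ≈ -107.2 km.
Check against STA03 (with the unrounded x, y): √((x − 19.7)²+(y − 31.6)²) = 145.19 ≈ 145.19 km. ✓

x ≈ -22.9 km, y ≈ -107.2 km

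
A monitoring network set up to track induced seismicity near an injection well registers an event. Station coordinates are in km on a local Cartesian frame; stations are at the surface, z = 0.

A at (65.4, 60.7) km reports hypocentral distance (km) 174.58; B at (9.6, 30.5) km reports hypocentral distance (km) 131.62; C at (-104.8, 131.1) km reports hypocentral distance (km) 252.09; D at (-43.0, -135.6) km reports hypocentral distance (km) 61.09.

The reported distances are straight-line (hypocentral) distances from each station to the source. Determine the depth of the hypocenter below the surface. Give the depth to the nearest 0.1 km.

Each station gives a sphere (x−x_i)² + (y−y_i)² + z² = d_i² (stations at z=0).
Subtracting the A sphere from B and C: z² cancels, leaving linear equations in x and y:
-111.6 x − 60.4 y = 6215.11
-340.4 x + 140.8 y = -12862.59
Solving: x ≈ -2.707, y ≈ -97.898 km (keep extra digits for the depth step; rounded: -2.7, -97.9).
Then from the A sphere: z² = 174.58² − (x − 65.4)² − (y − 60.7)² with x = -2.707, y = -97.898, so z ≈ 26.197 ≈ 26.2 km.

depth ≈ 26.2 km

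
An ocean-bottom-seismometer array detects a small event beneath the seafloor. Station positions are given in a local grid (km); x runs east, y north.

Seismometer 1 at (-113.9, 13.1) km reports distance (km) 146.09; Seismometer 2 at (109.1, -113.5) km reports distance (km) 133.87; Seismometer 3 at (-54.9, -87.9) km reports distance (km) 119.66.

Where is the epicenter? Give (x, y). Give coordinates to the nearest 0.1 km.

Circle about each station: (x + 113.9)² + (y − 13.1)² = 146.09²; (x − 109.1)² + (y + 113.5)² = 133.87²; (x + 54.9)² + (y + 87.9)² = 119.66².
Subtracting the Seismometer 1 equation from the Seismometer 2 and Seismometer 3 equations removes the quadratic terms:
446.0 x − 253.2 y = 15061.35
118.0 x − 202.0 y = 4619.37
Solving the 2×2 system: x ≈ 31.1, y ≈ -4.7 km.

31.1 km east, -4.7 km north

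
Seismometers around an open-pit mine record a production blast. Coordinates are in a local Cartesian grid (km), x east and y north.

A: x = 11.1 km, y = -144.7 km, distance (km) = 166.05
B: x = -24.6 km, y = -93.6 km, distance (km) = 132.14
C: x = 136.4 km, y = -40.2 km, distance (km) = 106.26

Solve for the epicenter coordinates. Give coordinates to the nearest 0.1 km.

x ≈ 47.1 km, y ≈ 17.4 km

Circle about each station: (x − 11.1)² + (y + 144.7)² = 166.05²; (x + 24.6)² + (y + 93.6)² = 132.14²; (x − 136.4)² + (y + 40.2)² = 106.26².
Subtracting the A equation from the B and C equations removes the quadratic terms:
-71.4 x + 102.2 y = -1583.56
250.6 x + 209.0 y = 15441.11
Solving the 2×2 system: x ≈ 47.1, y ≈ 17.4 km.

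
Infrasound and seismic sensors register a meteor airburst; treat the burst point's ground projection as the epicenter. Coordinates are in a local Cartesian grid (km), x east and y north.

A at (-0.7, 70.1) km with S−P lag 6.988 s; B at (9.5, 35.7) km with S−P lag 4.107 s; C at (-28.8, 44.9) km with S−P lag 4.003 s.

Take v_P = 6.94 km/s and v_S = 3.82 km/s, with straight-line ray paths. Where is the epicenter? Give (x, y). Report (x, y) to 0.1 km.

(-17.0, 13.0)

Distance from S−P lag: d = Δt · v_P v_S / (v_P − v_S) = Δt · (6.94·3.82)/(6.94−3.82) ≈ 8.4971·Δt.
So d_A = 59.38, d_B = 34.90, d_C = 34.01 km.
Circle about each station: (x + 0.7)² + (y − 70.1)² = 59.38²; (x − 9.5)² + (y − 35.7)² = 34.90²; (x + 28.8)² + (y − 44.9)² = 34.01².
Subtracting pairs of circle equations eliminates x²+y² and gives linear equations (the radical axes):
20.4 x − 68.8 y = -1241.79
-56.2 x − 50.4 y = 300.25
Solving the 2×2 system: x ≈ -17.0, y ≈ 13.0 km.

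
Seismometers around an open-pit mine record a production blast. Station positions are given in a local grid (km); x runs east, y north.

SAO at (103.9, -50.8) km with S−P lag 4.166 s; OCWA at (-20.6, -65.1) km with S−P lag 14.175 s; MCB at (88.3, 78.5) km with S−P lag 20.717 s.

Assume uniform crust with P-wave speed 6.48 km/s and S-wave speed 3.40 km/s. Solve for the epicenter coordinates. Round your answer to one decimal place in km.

80.7 km east, -69.5 km north

Distance from S−P lag: d = Δt · v_P v_S / (v_P − v_S) = Δt · (6.48·3.40)/(6.48−3.40) ≈ 7.1532·Δt.
So d_SAO = 29.80, d_OCWA = 101.40, d_MCB = 148.19 km.
Circle about each station: (x − 103.9)² + (y + 50.8)² = 29.80²; (x + 20.6)² + (y + 65.1)² = 101.40²; (x − 88.3)² + (y − 78.5)² = 148.19².
Subtracting the SAO equation from the OCWA and MCB equations removes the quadratic terms:
-249.0 x − 28.6 y = -18107.40
-31.2 x + 258.6 y = -20488.95
Solving the 2×2 system: x ≈ 80.7, y ≈ -69.5 km.
Check against SAO (with the unrounded x, y): √((x − 103.9)²+(y + 50.8)²) = 29.79 ≈ 29.80 km. ✓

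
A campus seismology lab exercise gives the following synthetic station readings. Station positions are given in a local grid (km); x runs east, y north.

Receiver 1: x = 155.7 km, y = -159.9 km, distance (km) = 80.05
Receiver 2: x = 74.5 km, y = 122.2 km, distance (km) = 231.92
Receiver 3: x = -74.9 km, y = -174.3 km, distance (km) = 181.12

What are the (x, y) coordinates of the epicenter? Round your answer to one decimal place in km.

Circle about each station: (x − 155.7)² + (y + 159.9)² = 80.05²; (x − 74.5)² + (y − 122.2)² = 231.92²; (x + 74.9)² + (y + 174.3)² = 181.12².
Subtracting pairs of circle equations eliminates x²+y² and gives linear equations (the radical axes):
-162.4 x + 564.2 y = -76706.29
-461.2 x − 28.8 y = -40216.45
Solving the 2×2 system: x ≈ 94.0, y ≈ -108.9 km.

(94.0, -108.9)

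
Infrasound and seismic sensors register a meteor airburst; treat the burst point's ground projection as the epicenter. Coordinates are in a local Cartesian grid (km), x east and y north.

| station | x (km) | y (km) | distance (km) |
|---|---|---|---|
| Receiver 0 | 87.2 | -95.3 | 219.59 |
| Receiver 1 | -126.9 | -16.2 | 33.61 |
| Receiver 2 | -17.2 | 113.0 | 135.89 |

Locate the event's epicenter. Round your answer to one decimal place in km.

-105.6 km east, 9.8 km north

Circle about each station: (x − 87.2)² + (y + 95.3)² = 219.59²; (x + 126.9)² + (y + 16.2)² = 33.61²; (x + 17.2)² + (y − 113.0)² = 135.89².
Subtracting the Receiver 0 equation from the Receiver 1 and Receiver 2 equations removes the quadratic terms:
-428.2 x + 158.2 y = 46770.26
-208.8 x + 416.6 y = 26132.59
Solving the 2×2 system: x ≈ -105.6, y ≈ 9.8 km.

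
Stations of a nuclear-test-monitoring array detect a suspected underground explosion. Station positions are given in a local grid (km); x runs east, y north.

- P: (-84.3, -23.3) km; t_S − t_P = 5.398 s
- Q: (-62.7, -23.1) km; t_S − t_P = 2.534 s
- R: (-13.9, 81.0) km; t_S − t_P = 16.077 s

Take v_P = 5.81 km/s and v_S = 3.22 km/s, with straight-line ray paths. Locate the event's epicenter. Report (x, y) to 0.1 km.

Distance from S−P lag: d = Δt · v_P v_S / (v_P − v_S) = Δt · (5.81·3.22)/(5.81−3.22) ≈ 7.2232·Δt.
So d_P = 38.99, d_Q = 18.30, d_R = 116.13 km.
Circle about each station: (x + 84.3)² + (y + 23.3)² = 38.99²; (x + 62.7)² + (y + 23.1)² = 18.30²; (x + 13.9)² + (y − 81.0)² = 116.13².
Subtracting the P equation from the Q and R equations removes the quadratic terms:
43.2 x + 0.4 y = -1999.15
140.8 x + 208.6 y = -12861.13
Solving the 2×2 system: x ≈ -46.0, y ≈ -30.6 km.

x ≈ -46.0 km, y ≈ -30.6 km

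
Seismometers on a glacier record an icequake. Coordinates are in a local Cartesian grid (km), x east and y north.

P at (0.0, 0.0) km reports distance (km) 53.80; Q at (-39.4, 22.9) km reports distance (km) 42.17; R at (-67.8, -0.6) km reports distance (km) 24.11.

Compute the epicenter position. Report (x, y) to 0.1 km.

Circle about each station: x² + y² = 53.80²; (x + 39.4)² + (y − 22.9)² = 42.17²; (x + 67.8)² + (y + 0.6)² = 24.11².
Subtracting the P equation from the Q and R equations removes the quadratic terms:
-78.8 x + 45.8 y = 3192.90
-135.6 x − 1.2 y = 6910.35
Solving the 2×2 system: x ≈ -50.8, y ≈ -17.7 km.

-50.8 km east, -17.7 km north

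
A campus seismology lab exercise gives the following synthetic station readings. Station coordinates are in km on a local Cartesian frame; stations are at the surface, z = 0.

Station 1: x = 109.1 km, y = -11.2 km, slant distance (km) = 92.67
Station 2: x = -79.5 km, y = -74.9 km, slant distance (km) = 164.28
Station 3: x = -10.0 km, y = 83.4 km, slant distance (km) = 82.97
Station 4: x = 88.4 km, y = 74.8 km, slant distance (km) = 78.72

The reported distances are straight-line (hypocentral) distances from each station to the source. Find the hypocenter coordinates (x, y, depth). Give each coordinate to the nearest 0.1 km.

Each station gives a sphere (x−x_i)² + (y−y_i)² + z² = d_i² (stations at z=0).
Subtracting the Station 1 sphere from Station 2 and Station 3: z² cancels, leaving linear equations in x and y:
-377.2 x − 127.4 y = -18498.18
-238.2 x + 189.2 y = -3268.98
Solving: x ≈ 38.504, y ≈ 31.198 km (keep extra digits for the depth step; rounded: 38.5, 31.2).
Then from the Station 1 sphere: z² = 92.67² − (x − 109.1)² − (y + 11.2)² with x = 38.504, y = 31.198, so z ≈ 42.501 ≈ 42.5 km.
Check against Station 4 (with the unrounded solution): distance 78.72 ≈ 78.72 km. ✓

(38.5, 31.2, 42.5)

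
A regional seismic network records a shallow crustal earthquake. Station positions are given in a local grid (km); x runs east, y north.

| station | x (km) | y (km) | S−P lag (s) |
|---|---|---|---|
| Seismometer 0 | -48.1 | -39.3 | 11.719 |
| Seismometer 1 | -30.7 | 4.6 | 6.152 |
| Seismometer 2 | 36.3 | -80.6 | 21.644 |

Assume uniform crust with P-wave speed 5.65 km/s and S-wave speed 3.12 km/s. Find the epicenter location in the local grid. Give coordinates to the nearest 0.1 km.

Distance from S−P lag: d = Δt · v_P v_S / (v_P − v_S) = Δt · (5.65·3.12)/(5.65−3.12) ≈ 6.9676·Δt.
So d_Seismometer 0 = 81.65, d_Seismometer 1 = 42.86, d_Seismometer 2 = 150.81 km.
Circle about each station: (x + 48.1)² + (y + 39.3)² = 81.65²; (x + 30.7)² + (y − 4.6)² = 42.86²; (x − 36.3)² + (y + 80.6)² = 150.81².
Subtracting the Seismometer 0 equation from the Seismometer 1 and Seismometer 2 equations removes the quadratic terms:
34.8 x + 87.8 y = 1935.29
168.8 x − 82.6 y = -12120.98
Solving the 2×2 system: x ≈ -51.1, y ≈ 42.3 km.

(-51.1, 42.3)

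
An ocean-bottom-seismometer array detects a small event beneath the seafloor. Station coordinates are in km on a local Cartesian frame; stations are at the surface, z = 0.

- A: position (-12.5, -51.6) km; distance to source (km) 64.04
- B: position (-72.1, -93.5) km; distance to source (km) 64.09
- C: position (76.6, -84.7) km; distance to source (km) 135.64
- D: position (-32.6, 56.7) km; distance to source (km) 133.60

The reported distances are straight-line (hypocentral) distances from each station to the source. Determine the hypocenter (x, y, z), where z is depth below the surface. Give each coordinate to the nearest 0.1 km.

(-47.2, -65.5, 52.0)

Each station gives a sphere (x−x_i)² + (y−y_i)² + z² = d_i² (stations at z=0).
Subtracting the A sphere from B and C: z² cancels, leaving linear equations in x and y:
-119.2 x − 83.8 y = 11115.44
178.2 x − 66.2 y = -4074.25
Solving: x ≈ -47.198, y ≈ -65.506 km (keep extra digits for the depth step; rounded: -47.2, -65.5).
Then from the A sphere: z² = 64.04² − (x + 12.5)² − (y + 51.6)² with x = -47.198, y = -65.506, so z ≈ 51.998 ≈ 52.0 km.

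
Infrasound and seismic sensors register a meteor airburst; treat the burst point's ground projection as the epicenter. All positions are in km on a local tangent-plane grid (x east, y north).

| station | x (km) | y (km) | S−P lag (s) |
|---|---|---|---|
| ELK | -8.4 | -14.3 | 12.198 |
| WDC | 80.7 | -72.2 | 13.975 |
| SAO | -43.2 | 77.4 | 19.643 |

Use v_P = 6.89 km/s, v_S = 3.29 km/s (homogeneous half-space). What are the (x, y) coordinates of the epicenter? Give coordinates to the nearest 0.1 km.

Distance from S−P lag: d = Δt · v_P v_S / (v_P − v_S) = Δt · (6.89·3.29)/(6.89−3.29) ≈ 6.2967·Δt.
So d_ELK = 76.81, d_WDC = 88.00, d_SAO = 123.69 km.
Circle about each station: (x + 8.4)² + (y + 14.3)² = 76.81²; (x − 80.7)² + (y + 72.2)² = 88.00²; (x + 43.2)² + (y − 77.4)² = 123.69².
Subtracting the ELK equation from the WDC and SAO equations removes the quadratic terms:
178.2 x − 115.8 y = 9606.06
-69.6 x + 183.4 y = -1817.49
Solving the 2×2 system: x ≈ 63.0, y ≈ 14.0 km.
Check against ELK (with the unrounded x, y): √((x + 8.4)²+(y + 14.3)²) = 76.81 ≈ 76.81 km. ✓

(63.0, 14.0)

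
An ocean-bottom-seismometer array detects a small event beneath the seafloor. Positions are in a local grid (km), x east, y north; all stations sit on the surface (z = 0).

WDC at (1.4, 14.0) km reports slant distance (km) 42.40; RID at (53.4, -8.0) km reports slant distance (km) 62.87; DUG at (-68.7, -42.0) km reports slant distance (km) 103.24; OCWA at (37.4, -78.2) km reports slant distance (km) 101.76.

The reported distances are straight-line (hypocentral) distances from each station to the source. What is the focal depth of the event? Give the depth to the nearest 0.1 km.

Each station gives a sphere (x−x_i)² + (y−y_i)² + z² = d_i² (stations at z=0).
Subtracting the WDC sphere from RID and DUG: z² cancels, leaving linear equations in x and y:
104.0 x − 44.0 y = 562.72
-140.2 x − 112.0 y = -2575.01
Solving: x ≈ 9.897, y ≈ 10.603 km (keep extra digits for the depth step; rounded: 9.9, 10.6).
Then from the WDC sphere: z² = 42.40² − (x − 1.4)² − (y − 14.0)² with x = 9.897, y = 10.603, so z ≈ 41.401 ≈ 41.4 km.

depth ≈ 41.4 km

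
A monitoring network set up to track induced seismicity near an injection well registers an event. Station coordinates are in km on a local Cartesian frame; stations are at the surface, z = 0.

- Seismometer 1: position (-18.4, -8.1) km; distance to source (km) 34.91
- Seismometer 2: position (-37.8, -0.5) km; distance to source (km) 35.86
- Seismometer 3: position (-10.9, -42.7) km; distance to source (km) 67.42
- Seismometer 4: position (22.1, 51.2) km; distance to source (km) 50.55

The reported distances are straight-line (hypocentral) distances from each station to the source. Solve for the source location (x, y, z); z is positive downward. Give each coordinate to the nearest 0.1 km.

Each station gives a sphere (x−x_i)² + (y−y_i)² + z² = d_i² (stations at z=0).
Subtracting the Seismometer 1 sphere from Seismometer 2 and Seismometer 3: z² cancels, leaving linear equations in x and y:
-38.8 x + 15.2 y = 957.69
15.0 x − 69.2 y = -1788.82
Solving: x ≈ -15.907, y ≈ 22.402 km (keep extra digits for the depth step; rounded: -15.9, 22.4).
Then from the Seismometer 1 sphere: z² = 34.91² − (x + 18.4)² − (y + 8.1)² with x = -15.907, y = 22.402, so z ≈ 16.796 ≈ 16.8 km.
Check against Seismometer 4 (with the unrounded solution): distance 50.56 ≈ 50.55 km. ✓

x ≈ -15.9 km, y ≈ 22.4 km, depth ≈ 16.8 km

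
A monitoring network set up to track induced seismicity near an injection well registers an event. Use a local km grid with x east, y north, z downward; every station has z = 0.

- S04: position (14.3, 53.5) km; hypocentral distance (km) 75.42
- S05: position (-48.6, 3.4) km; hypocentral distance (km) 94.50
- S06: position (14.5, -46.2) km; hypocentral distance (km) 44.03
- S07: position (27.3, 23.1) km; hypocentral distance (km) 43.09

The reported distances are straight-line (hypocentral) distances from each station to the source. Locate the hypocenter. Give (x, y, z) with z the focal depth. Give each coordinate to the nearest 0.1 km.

(43.3, -15.1, 11.9)

Each station gives a sphere (x−x_i)² + (y−y_i)² + z² = d_i² (stations at z=0).
Subtracting the S04 sphere from S05 and S06: z² cancels, leaving linear equations in x and y:
-125.8 x − 100.2 y = -3935.29
0.4 x − 199.4 y = 3027.49
Solving: x ≈ 43.306, y ≈ -15.096 km (keep extra digits for the depth step; rounded: 43.3, -15.1).
Then from the S04 sphere: z² = 75.42² − (x − 14.3)² − (y − 53.5)² with x = 43.306, y = -15.096, so z ≈ 11.892 ≈ 11.9 km.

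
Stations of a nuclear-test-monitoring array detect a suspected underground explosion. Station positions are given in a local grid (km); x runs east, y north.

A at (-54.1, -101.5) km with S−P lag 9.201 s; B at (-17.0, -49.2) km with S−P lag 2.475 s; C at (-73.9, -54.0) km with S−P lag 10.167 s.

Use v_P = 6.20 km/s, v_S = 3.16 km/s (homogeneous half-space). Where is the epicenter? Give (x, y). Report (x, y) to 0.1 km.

-9.0 km east, -63.0 km north

Distance from S−P lag: d = Δt · v_P v_S / (v_P − v_S) = Δt · (6.20·3.16)/(6.20−3.16) ≈ 6.4447·Δt.
So d_A = 59.30, d_B = 15.95, d_C = 65.52 km.
Circle about each station: (x + 54.1)² + (y + 101.5)² = 59.30²; (x + 17.0)² + (y + 49.2)² = 15.95²; (x + 73.9)² + (y + 54.0)² = 65.52².
Subtracting pairs of circle equations eliminates x²+y² and gives linear equations (the radical axes):
74.2 x + 104.6 y = -7257.33
-39.6 x + 95.0 y = -5628.23
Solving the 2×2 system: x ≈ -9.0, y ≈ -63.0 km.
Check against A (with the unrounded x, y): √((x + 54.1)²+(y + 101.5)²) = 59.30 ≈ 59.30 km. ✓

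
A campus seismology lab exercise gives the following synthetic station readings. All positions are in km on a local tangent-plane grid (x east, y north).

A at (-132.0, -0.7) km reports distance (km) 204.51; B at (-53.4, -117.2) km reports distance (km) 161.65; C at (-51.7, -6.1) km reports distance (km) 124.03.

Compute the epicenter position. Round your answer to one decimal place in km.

(72.0, -15.2)

Circle about each station: (x + 132.0)² + (y + 0.7)² = 204.51²; (x + 53.4)² + (y + 117.2)² = 161.65²; (x + 51.7)² + (y + 6.1)² = 124.03².
Subtracting the A equation from the B and C equations removes the quadratic terms:
157.2 x − 233.0 y = 14856.53
160.6 x − 10.8 y = 11726.51
Solving the 2×2 system: x ≈ 72.0, y ≈ -15.2 km.
Check against A (with the unrounded x, y): √((x + 132.0)²+(y + 0.7)²) = 204.51 ≈ 204.51 km. ✓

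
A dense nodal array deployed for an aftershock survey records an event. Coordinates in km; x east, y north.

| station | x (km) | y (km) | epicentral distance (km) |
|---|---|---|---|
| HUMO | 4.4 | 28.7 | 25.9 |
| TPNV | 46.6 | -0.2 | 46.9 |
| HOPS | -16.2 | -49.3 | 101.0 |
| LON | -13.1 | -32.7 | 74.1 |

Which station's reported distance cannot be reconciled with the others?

Solve using three stations at a time. Using HUMO, TPNV, HOPS (subtract circle equations pairwise → linear system) gives (x, y) ≈ (26.5, 42.2).
Distances from that point to each station vs reported:
  HUMO: calculated 25.9 vs reported 25.9 → residual 0.0 km
  TPNV: calculated 46.9 vs reported 46.9 → residual 0.0 km
  HOPS: calculated 101.0 vs reported 101.0 → residual 0.0 km
  LON: calculated 84.8 vs reported 74.1 → residual 10.7 km
HUMO, TPNV, HOPS are mutually consistent (residuals ≈ 0); LON is off by 10.7 km.

LON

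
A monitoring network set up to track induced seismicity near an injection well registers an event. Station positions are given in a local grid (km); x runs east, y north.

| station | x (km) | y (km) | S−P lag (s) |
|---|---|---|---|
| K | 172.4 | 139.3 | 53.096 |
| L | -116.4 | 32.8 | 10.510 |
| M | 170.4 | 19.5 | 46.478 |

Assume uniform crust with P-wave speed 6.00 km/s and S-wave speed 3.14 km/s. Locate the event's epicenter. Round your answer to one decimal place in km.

x ≈ -130.9 km, y ≈ -34.9 km

Distance from S−P lag: d = Δt · v_P v_S / (v_P − v_S) = Δt · (6.00·3.14)/(6.00−3.14) ≈ 6.5874·Δt.
So d_K = 349.77, d_L = 69.23, d_M = 306.17 km.
Circle about each station: (x − 172.4)² + (y − 139.3)² = 349.77²; (x + 116.4)² + (y − 32.8)² = 69.23²; (x − 170.4)² + (y − 19.5)² = 306.17².
Subtracting pairs of circle equations eliminates x²+y² and gives linear equations (the radical axes):
-577.6 x − 213.0 y = 83044.81
-4.0 x − 239.6 y = 8889.14
Solving the 2×2 system: x ≈ -130.9, y ≈ -34.9 km.
Check against K (with the unrounded x, y): √((x − 172.4)²+(y − 139.3)²) = 349.77 ≈ 349.77 km. ✓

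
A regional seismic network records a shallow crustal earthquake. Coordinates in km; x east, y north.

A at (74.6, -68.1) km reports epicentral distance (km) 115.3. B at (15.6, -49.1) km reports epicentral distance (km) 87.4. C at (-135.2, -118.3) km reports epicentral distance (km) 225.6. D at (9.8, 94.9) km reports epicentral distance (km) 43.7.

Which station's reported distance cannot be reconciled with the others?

D

Solve using three stations at a time. Using A, B, C (subtract circle equations pairwise → linear system) gives (x, y) ≈ (28.1, 37.4).
Distances from that point to each station vs reported:
  A: calculated 115.3 vs reported 115.3 → residual 0.0 km
  B: calculated 87.3 vs reported 87.4 → residual 0.1 km
  C: calculated 225.6 vs reported 225.6 → residual 0.0 km
  D: calculated 60.4 vs reported 43.7 → residual 16.7 km
A, B, C are mutually consistent (residuals ≈ 0); D is off by 16.7 km.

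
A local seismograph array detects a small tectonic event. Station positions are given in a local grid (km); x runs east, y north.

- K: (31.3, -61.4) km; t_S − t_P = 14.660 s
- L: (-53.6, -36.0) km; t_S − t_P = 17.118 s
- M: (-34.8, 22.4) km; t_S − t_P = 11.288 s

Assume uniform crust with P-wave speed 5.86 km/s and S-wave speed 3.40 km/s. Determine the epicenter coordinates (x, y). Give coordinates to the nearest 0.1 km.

Distance from S−P lag: d = Δt · v_P v_S / (v_P − v_S) = Δt · (5.86·3.40)/(5.86−3.40) ≈ 8.0992·Δt.
So d_K = 118.73, d_L = 138.64, d_M = 91.42 km.
Circle about each station: (x − 31.3)² + (y + 61.4)² = 118.73²; (x + 53.6)² + (y + 36.0)² = 138.64²; (x + 34.8)² + (y − 22.4)² = 91.42².
Subtracting the K equation from the L and M equations removes the quadratic terms:
-169.8 x + 50.8 y = -5704.93
-132.2 x + 167.6 y = 2702.35
Solving the 2×2 system: x ≈ 50.3, y ≈ 55.8 km.
Check against K (with the unrounded x, y): √((x − 31.3)²+(y + 61.4)²) = 118.72 ≈ 118.73 km. ✓

50.3 km east, 55.8 km north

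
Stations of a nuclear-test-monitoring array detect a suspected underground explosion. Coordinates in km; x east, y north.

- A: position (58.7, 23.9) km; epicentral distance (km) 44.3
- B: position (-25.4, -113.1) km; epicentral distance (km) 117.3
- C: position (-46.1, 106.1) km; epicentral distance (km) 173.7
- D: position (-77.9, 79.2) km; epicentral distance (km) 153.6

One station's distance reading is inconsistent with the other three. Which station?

Solve using three stations at a time. Using A, B, D (subtract circle equations pairwise → linear system) gives (x, y) ≈ (41.8, -17.0).
Distances from that point to each station vs reported:
  A: calculated 44.2 vs reported 44.3 → residual 0.1 km
  B: calculated 117.3 vs reported 117.3 → residual 0.0 km
  C: calculated 151.3 vs reported 173.7 → residual 22.4 km
  D: calculated 153.6 vs reported 153.6 → residual 0.0 km
A, B, D are mutually consistent (residuals ≈ 0); C is off by 22.4 km.

C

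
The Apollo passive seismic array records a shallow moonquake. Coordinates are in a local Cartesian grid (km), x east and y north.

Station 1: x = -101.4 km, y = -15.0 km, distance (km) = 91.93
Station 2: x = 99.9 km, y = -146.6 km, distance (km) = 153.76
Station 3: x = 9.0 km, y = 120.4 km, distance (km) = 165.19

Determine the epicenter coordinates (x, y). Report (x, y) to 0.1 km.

-13.9 km east, -43.2 km north

Circle about each station: (x + 101.4)² + (y + 15.0)² = 91.93²; (x − 99.9)² + (y + 146.6)² = 153.76²; (x − 9.0)² + (y − 120.4)² = 165.19².
Subtracting the Station 1 equation from the Station 2 and Station 3 equations removes the quadratic terms:
402.6 x − 263.2 y = 5773.60
220.8 x + 270.8 y = -14766.41
Solving the 2×2 system: x ≈ -13.9, y ≈ -43.2 km.
Check against Station 1 (with the unrounded x, y): √((x + 101.4)²+(y + 15.0)²) = 91.93 ≈ 91.93 km. ✓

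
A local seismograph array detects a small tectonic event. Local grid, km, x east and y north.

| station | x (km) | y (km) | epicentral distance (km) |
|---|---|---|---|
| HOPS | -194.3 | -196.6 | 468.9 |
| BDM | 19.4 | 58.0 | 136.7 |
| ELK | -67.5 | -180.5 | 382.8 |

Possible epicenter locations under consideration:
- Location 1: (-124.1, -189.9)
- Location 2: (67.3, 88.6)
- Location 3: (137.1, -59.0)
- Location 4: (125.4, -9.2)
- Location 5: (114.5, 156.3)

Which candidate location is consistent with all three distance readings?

For each candidate, compare |candidate − station| to the reported distance:
Location 1: residuals HOPS 398.4, BDM 149.7, ELK 325.4 → max 398.4 km
Location 2: residuals HOPS 81.9, BDM 79.9, ELK 81.8 → max 81.9 km
Location 3: residuals HOPS 110.1, BDM 29.3, ELK 144.8 → max 144.8 km
Location 4: residuals HOPS 98.3, BDM 11.2, ELK 124.8 → max 124.8 km
Location 5: residuals HOPS 0.0, BDM 0.1, ELK 0.0 → max 0.1 km
Only Location 5 has all residuals ≈ 0.

Location 5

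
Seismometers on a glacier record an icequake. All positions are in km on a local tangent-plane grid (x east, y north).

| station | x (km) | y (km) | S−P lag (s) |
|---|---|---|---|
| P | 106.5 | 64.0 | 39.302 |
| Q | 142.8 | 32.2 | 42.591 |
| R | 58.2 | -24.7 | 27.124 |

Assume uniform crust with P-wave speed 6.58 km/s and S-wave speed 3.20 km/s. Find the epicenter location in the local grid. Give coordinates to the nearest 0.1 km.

(-108.3, -53.5)

Distance from S−P lag: d = Δt · v_P v_S / (v_P − v_S) = Δt · (6.58·3.20)/(6.58−3.20) ≈ 6.2296·Δt.
So d_P = 244.84, d_Q = 265.32, d_R = 168.97 km.
Circle about each station: (x − 106.5)² + (y − 64.0)² = 244.84²; (x − 142.8)² + (y − 32.2)² = 265.32²; (x − 58.2)² + (y + 24.7)² = 168.97².
Subtracting pairs of circle equations eliminates x²+y² and gives linear equations (the radical axes):
72.6 x − 63.6 y = -4457.65
-96.6 x − 177.4 y = 19954.84
Solving the 2×2 system: x ≈ -108.3, y ≈ -53.5 km.
Check against P (with the unrounded x, y): √((x − 106.5)²+(y − 64.0)²) = 244.83 ≈ 244.84 km. ✓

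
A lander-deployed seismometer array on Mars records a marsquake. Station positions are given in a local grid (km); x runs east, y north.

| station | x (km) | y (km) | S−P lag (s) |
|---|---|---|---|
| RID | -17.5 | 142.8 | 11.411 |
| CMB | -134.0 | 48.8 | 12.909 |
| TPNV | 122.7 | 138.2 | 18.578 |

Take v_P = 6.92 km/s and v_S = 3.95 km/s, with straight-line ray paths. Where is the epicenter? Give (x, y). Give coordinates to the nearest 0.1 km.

(-15.7, 37.8)

Distance from S−P lag: d = Δt · v_P v_S / (v_P − v_S) = Δt · (6.92·3.95)/(6.92−3.95) ≈ 9.2034·Δt.
So d_RID = 105.02, d_CMB = 118.81, d_TPNV = 170.98 km.
Circle about each station: (x + 17.5)² + (y − 142.8)² = 105.02²; (x + 134.0)² + (y − 48.8)² = 118.81²; (x − 122.7)² + (y − 138.2)² = 170.98².
Subtracting the RID equation from the CMB and TPNV equations removes the quadratic terms:
-233.0 x − 188.0 y = -3447.27
280.4 x − 9.2 y = -4748.52
Solving the 2×2 system: x ≈ -15.7, y ≈ 37.8 km.
Check against RID (with the unrounded x, y): √((x + 17.5)²+(y − 142.8)²) = 105.03 ≈ 105.02 km. ✓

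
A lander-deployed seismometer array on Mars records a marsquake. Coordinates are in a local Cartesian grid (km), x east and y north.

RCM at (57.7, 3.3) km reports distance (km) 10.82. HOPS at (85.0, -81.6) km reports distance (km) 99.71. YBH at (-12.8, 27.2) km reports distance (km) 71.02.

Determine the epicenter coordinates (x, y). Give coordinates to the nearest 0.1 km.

Circle about each station: (x − 57.7)² + (y − 3.3)² = 10.82²; (x − 85.0)² + (y + 81.6)² = 99.71²; (x + 12.8)² + (y − 27.2)² = 71.02².
Subtracting the RCM equation from the HOPS and YBH equations removes the quadratic terms:
54.6 x − 169.8 y = 718.37
-141.0 x + 47.8 y = -7363.27
Solving the 2×2 system: x ≈ 57.0, y ≈ 14.1 km.
Check against RCM (with the unrounded x, y): √((x − 57.7)²+(y − 3.3)²) = 10.82 ≈ 10.82 km. ✓

x ≈ 57.0 km, y ≈ 14.1 km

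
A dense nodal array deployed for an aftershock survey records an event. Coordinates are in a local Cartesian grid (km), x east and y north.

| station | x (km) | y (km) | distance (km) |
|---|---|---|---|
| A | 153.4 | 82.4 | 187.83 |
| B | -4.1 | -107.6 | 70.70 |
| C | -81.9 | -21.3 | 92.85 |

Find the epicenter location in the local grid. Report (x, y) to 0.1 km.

9.4 km east, -38.2 km north

Circle about each station: (x − 153.4)² + (y − 82.4)² = 187.83²; (x + 4.1)² + (y + 107.6)² = 70.70²; (x + 81.9)² + (y + 21.3)² = 92.85².
Subtracting the A equation from the B and C equations removes the quadratic terms:
-315.0 x − 380.0 y = 11554.87
-470.6 x − 207.4 y = 3498.97
Solving the 2×2 system: x ≈ 9.4, y ≈ -38.2 km.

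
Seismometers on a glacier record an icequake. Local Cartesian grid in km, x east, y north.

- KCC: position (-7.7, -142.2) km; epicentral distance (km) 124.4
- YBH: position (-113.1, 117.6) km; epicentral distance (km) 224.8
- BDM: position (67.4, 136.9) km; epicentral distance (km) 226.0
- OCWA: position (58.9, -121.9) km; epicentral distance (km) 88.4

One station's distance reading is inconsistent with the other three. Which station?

BDM

Solve using three stations at a time. Using KCC, YBH, OCWA (subtract circle equations pairwise → linear system) gives (x, y) ≈ (53.1, -33.7).
Distances from that point to each station vs reported:
  KCC: calculated 124.4 vs reported 124.4 → residual 0.0 km
  YBH: calculated 224.8 vs reported 224.8 → residual 0.0 km
  BDM: calculated 171.2 vs reported 226.0 → residual 54.8 km
  OCWA: calculated 88.4 vs reported 88.4 → residual 0.0 km
KCC, YBH, OCWA are mutually consistent (residuals ≈ 0); BDM is off by 54.8 km.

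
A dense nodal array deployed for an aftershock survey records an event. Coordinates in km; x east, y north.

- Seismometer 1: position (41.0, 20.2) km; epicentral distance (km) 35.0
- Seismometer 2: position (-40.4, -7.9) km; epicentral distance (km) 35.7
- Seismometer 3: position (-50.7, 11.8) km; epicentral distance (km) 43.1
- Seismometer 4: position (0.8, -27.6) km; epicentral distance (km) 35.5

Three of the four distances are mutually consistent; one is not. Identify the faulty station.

Solve using three stations at a time. Using Seismometer 2, Seismometer 3, Seismometer 4 (subtract circle equations pairwise → linear system) gives (x, y) ≈ (-7.9, 6.9).
Distances from that point to each station vs reported:
  Seismometer 1: calculated 50.7 vs reported 35.0 → residual 15.7 km
  Seismometer 2: calculated 35.7 vs reported 35.7 → residual 0.0 km
  Seismometer 3: calculated 43.1 vs reported 43.1 → residual 0.0 km
  Seismometer 4: calculated 35.5 vs reported 35.5 → residual 0.0 km
Seismometer 2, Seismometer 3, Seismometer 4 are mutually consistent (residuals ≈ 0); Seismometer 1 is off by 15.7 km.

Seismometer 1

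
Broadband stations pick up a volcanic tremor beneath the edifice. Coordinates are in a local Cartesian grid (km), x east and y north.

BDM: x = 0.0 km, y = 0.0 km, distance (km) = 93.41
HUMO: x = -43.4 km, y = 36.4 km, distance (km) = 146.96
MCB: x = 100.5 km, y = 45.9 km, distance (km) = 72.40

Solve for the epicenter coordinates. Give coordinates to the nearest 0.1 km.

Circle about each station: x² + y² = 93.41²; (x + 43.4)² + (y − 36.4)² = 146.96²; (x − 100.5)² + (y − 45.9)² = 72.40².
Subtracting the BDM equation from the HUMO and MCB equations removes the quadratic terms:
-86.8 x + 72.8 y = -9663.29
201.0 x + 91.8 y = 15690.73
Solving the 2×2 system: x ≈ 89.8, y ≈ -25.7 km.
Check against BDM (with the unrounded x, y): √(x²+y²) = 93.39 ≈ 93.41 km. ✓

(89.8, -25.7)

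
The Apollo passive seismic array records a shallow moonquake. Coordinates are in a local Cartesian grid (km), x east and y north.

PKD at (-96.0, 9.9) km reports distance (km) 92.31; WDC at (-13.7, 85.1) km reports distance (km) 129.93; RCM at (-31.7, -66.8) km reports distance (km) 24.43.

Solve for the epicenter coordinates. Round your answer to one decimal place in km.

Circle about each station: (x + 96.0)² + (y − 9.9)² = 92.31²; (x + 13.7)² + (y − 85.1)² = 129.93²; (x + 31.7)² + (y + 66.8)² = 24.43².
Subtracting the PKD equation from the WDC and RCM equations removes the quadratic terms:
164.6 x + 150.4 y = -10244.98
128.6 x − 153.4 y = 4077.43
Solving the 2×2 system: x ≈ -21.5, y ≈ -44.6 km.
Check against PKD (with the unrounded x, y): √((x + 96.0)²+(y − 9.9)²) = 92.31 ≈ 92.31 km. ✓

x ≈ -21.5 km, y ≈ -44.6 km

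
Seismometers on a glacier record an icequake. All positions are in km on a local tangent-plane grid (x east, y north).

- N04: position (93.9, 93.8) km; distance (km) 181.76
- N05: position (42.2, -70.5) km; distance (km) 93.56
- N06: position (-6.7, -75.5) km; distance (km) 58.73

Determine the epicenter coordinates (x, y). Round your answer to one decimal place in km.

Circle about each station: (x − 93.9)² + (y − 93.8)² = 181.76²; (x − 42.2)² + (y + 70.5)² = 93.56²; (x + 6.7)² + (y + 75.5)² = 58.73².
Subtracting the N04 equation from the N05 and N06 equations removes the quadratic terms:
-103.4 x − 328.6 y = 13418.66
-201.2 x − 338.6 y = 17716.97
Solving the 2×2 system: x ≈ -41.1, y ≈ -27.9 km.
Check against N04 (with the unrounded x, y): √((x − 93.9)²+(y − 93.8)²) = 181.76 ≈ 181.76 km. ✓

(-41.1, -27.9)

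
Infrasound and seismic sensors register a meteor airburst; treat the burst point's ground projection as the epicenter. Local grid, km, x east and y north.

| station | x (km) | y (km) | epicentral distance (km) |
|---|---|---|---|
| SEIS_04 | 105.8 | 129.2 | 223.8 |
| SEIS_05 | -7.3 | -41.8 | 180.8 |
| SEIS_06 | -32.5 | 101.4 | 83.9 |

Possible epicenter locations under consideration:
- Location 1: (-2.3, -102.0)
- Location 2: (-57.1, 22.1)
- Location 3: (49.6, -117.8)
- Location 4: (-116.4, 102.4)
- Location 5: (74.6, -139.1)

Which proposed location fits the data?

For each candidate, compare |candidate − station| to the reported distance:
Location 1: residuals SEIS_04 31.4, SEIS_05 120.4, SEIS_06 121.7 → max 121.7 km
Location 2: residuals SEIS_04 28.8, SEIS_05 99.8, SEIS_06 0.9 → max 99.8 km
Location 3: residuals SEIS_04 29.5, SEIS_05 85.9, SEIS_06 150.2 → max 150.2 km
Location 4: residuals SEIS_04 0.0, SEIS_05 0.0, SEIS_06 0.0 → max 0.0 km
Location 5: residuals SEIS_04 46.3, SEIS_05 53.6, SEIS_06 179.4 → max 179.4 km
Only Location 4 has all residuals ≈ 0.

Location 4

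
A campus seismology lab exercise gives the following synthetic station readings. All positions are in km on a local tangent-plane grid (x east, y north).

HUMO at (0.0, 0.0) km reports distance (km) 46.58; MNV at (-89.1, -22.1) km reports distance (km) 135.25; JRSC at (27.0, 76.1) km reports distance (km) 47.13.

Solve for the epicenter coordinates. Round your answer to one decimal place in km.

Circle about each station: x² + y² = 46.58²; (x + 89.1)² + (y + 22.1)² = 135.25²; (x − 27.0)² + (y − 76.1)² = 47.13².
Subtracting the HUMO equation from the MNV and JRSC equations removes the quadratic terms:
-178.2 x − 44.2 y = -7695.65
54.0 x + 152.2 y = 6468.67
Solving the 2×2 system: x ≈ 35.8, y ≈ 29.8 km.

35.8 km east, 29.8 km north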